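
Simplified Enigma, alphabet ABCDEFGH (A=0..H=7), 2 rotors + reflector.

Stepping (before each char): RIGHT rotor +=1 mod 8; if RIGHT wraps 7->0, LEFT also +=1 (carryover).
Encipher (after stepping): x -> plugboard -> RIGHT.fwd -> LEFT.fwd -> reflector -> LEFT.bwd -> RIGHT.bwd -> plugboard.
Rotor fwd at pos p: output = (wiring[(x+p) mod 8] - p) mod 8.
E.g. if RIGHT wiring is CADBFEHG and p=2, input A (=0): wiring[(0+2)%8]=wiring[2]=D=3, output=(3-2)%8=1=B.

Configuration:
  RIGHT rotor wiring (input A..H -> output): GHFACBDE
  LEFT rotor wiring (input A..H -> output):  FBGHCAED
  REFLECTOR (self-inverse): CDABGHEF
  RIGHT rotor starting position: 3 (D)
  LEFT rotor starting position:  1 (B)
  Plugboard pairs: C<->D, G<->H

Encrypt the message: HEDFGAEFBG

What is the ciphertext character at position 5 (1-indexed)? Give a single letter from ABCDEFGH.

Char 1 ('H'): step: R->4, L=1; H->plug->G->R->B->L->F->refl->H->L'->E->R'->H->plug->G
Char 2 ('E'): step: R->5, L=1; E->plug->E->R->C->L->G->refl->E->L'->H->R'->C->plug->D
Char 3 ('D'): step: R->6, L=1; D->plug->C->R->A->L->A->refl->C->L'->G->R'->B->plug->B
Char 4 ('F'): step: R->7, L=1; F->plug->F->R->D->L->B->refl->D->L'->F->R'->A->plug->A
Char 5 ('G'): step: R->0, L->2 (L advanced); G->plug->H->R->E->L->C->refl->A->L'->C->R'->E->plug->E

E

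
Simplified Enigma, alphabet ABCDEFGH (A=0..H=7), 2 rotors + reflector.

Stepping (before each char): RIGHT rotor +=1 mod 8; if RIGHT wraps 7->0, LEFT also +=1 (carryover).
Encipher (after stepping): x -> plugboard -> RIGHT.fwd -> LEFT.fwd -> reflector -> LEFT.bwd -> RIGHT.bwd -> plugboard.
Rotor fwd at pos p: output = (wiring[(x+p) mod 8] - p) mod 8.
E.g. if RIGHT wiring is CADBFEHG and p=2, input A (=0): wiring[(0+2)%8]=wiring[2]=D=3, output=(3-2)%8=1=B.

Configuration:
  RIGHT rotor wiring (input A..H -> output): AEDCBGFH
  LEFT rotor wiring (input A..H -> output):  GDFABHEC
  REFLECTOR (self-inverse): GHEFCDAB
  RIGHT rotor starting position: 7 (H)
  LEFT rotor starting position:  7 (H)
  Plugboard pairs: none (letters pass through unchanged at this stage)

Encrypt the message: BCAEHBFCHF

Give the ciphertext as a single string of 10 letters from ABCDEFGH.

Char 1 ('B'): step: R->0, L->0 (L advanced); B->plug->B->R->E->L->B->refl->H->L'->F->R'->G->plug->G
Char 2 ('C'): step: R->1, L=0; C->plug->C->R->B->L->D->refl->F->L'->C->R'->B->plug->B
Char 3 ('A'): step: R->2, L=0; A->plug->A->R->B->L->D->refl->F->L'->C->R'->H->plug->H
Char 4 ('E'): step: R->3, L=0; E->plug->E->R->E->L->B->refl->H->L'->F->R'->F->plug->F
Char 5 ('H'): step: R->4, L=0; H->plug->H->R->G->L->E->refl->C->L'->H->R'->G->plug->G
Char 6 ('B'): step: R->5, L=0; B->plug->B->R->A->L->G->refl->A->L'->D->R'->D->plug->D
Char 7 ('F'): step: R->6, L=0; F->plug->F->R->E->L->B->refl->H->L'->F->R'->E->plug->E
Char 8 ('C'): step: R->7, L=0; C->plug->C->R->F->L->H->refl->B->L'->E->R'->D->plug->D
Char 9 ('H'): step: R->0, L->1 (L advanced); H->plug->H->R->H->L->F->refl->D->L'->F->R'->G->plug->G
Char 10 ('F'): step: R->1, L=1; F->plug->F->R->E->L->G->refl->A->L'->D->R'->A->plug->A

Answer: GBHFGDEDGA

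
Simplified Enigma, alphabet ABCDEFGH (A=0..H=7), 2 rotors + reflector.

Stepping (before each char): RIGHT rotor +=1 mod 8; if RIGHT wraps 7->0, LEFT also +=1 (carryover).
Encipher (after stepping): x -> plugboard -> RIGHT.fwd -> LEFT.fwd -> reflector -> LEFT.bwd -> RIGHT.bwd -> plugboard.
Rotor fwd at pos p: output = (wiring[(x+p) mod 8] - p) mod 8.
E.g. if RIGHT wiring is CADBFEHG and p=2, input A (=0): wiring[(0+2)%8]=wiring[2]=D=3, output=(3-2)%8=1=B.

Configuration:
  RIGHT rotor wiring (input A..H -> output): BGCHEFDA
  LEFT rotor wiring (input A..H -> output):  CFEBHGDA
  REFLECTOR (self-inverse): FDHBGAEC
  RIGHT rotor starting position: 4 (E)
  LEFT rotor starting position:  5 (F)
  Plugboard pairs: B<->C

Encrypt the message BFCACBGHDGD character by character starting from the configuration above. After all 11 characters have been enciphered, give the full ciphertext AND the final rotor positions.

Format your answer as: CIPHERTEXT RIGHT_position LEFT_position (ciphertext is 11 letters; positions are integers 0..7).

Answer: DGEGDHCCGAA 7 6

Derivation:
Char 1 ('B'): step: R->5, L=5; B->plug->C->R->D->L->F->refl->A->L'->E->R'->D->plug->D
Char 2 ('F'): step: R->6, L=5; F->plug->F->R->B->L->G->refl->E->L'->G->R'->G->plug->G
Char 3 ('C'): step: R->7, L=5; C->plug->B->R->C->L->D->refl->B->L'->A->R'->E->plug->E
Char 4 ('A'): step: R->0, L->6 (L advanced); A->plug->A->R->B->L->C->refl->H->L'->D->R'->G->plug->G
Char 5 ('C'): step: R->1, L=6; C->plug->B->R->B->L->C->refl->H->L'->D->R'->D->plug->D
Char 6 ('B'): step: R->2, L=6; B->plug->C->R->C->L->E->refl->G->L'->E->R'->H->plug->H
Char 7 ('G'): step: R->3, L=6; G->plug->G->R->D->L->H->refl->C->L'->B->R'->B->plug->C
Char 8 ('H'): step: R->4, L=6; H->plug->H->R->D->L->H->refl->C->L'->B->R'->B->plug->C
Char 9 ('D'): step: R->5, L=6; D->plug->D->R->E->L->G->refl->E->L'->C->R'->G->plug->G
Char 10 ('G'): step: R->6, L=6; G->plug->G->R->G->L->B->refl->D->L'->F->R'->A->plug->A
Char 11 ('D'): step: R->7, L=6; D->plug->D->R->D->L->H->refl->C->L'->B->R'->A->plug->A
Final: ciphertext=DGEGDHCCGAA, RIGHT=7, LEFT=6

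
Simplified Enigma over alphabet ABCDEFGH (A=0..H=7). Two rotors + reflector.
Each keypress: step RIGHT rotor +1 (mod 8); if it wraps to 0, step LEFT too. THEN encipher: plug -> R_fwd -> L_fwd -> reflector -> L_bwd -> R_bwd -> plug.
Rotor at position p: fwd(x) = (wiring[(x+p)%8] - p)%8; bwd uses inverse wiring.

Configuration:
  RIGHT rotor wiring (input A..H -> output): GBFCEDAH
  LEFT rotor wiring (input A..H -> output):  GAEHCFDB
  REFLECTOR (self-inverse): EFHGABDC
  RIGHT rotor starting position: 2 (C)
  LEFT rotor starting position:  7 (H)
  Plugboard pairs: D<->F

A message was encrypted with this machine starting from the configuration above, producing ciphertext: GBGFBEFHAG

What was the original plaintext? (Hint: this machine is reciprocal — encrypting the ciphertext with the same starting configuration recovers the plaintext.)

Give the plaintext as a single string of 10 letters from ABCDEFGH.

Char 1 ('G'): step: R->3, L=7; G->plug->G->R->G->L->G->refl->D->L'->F->R'->D->plug->F
Char 2 ('B'): step: R->4, L=7; B->plug->B->R->H->L->E->refl->A->L'->E->R'->C->plug->C
Char 3 ('G'): step: R->5, L=7; G->plug->G->R->F->L->D->refl->G->L'->G->R'->A->plug->A
Char 4 ('F'): step: R->6, L=7; F->plug->D->R->D->L->F->refl->B->L'->C->R'->A->plug->A
Char 5 ('B'): step: R->7, L=7; B->plug->B->R->H->L->E->refl->A->L'->E->R'->G->plug->G
Char 6 ('E'): step: R->0, L->0 (L advanced); E->plug->E->R->E->L->C->refl->H->L'->D->R'->F->plug->D
Char 7 ('F'): step: R->1, L=0; F->plug->D->R->D->L->H->refl->C->L'->E->R'->B->plug->B
Char 8 ('H'): step: R->2, L=0; H->plug->H->R->H->L->B->refl->F->L'->F->R'->F->plug->D
Char 9 ('A'): step: R->3, L=0; A->plug->A->R->H->L->B->refl->F->L'->F->R'->D->plug->F
Char 10 ('G'): step: R->4, L=0; G->plug->G->R->B->L->A->refl->E->L'->C->R'->E->plug->E

Answer: FCAAGDBDFE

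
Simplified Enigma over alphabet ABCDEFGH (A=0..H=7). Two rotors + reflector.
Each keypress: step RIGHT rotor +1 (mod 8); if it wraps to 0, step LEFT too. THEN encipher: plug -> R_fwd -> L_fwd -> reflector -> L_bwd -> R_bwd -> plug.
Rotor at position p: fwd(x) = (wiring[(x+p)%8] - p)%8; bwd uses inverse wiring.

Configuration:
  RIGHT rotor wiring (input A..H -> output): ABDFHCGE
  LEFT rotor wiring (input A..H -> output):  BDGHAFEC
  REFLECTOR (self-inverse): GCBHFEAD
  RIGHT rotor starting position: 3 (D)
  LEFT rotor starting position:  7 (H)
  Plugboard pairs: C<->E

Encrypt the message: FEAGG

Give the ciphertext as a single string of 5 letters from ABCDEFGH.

Char 1 ('F'): step: R->4, L=7; F->plug->F->R->F->L->B->refl->C->L'->B->R'->H->plug->H
Char 2 ('E'): step: R->5, L=7; E->plug->C->R->H->L->F->refl->E->L'->C->R'->H->plug->H
Char 3 ('A'): step: R->6, L=7; A->plug->A->R->A->L->D->refl->H->L'->D->R'->D->plug->D
Char 4 ('G'): step: R->7, L=7; G->plug->G->R->D->L->H->refl->D->L'->A->R'->F->plug->F
Char 5 ('G'): step: R->0, L->0 (L advanced); G->plug->G->R->G->L->E->refl->F->L'->F->R'->D->plug->D

Answer: HHDFD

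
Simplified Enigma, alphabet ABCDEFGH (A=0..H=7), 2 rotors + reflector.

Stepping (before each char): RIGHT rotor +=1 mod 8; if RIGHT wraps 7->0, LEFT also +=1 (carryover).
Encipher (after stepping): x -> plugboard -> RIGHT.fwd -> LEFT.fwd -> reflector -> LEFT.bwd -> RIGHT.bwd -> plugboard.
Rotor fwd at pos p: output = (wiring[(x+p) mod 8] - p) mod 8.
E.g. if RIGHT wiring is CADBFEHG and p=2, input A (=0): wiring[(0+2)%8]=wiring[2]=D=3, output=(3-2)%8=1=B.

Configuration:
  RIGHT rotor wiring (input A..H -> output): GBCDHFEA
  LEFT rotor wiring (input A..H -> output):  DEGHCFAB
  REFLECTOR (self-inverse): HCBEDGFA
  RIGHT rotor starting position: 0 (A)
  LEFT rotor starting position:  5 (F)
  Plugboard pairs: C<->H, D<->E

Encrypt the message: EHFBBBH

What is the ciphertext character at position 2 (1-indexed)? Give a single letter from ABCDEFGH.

Char 1 ('E'): step: R->1, L=5; E->plug->D->R->G->L->C->refl->B->L'->F->R'->H->plug->C
Char 2 ('H'): step: R->2, L=5; H->plug->C->R->F->L->B->refl->C->L'->G->R'->F->plug->F

F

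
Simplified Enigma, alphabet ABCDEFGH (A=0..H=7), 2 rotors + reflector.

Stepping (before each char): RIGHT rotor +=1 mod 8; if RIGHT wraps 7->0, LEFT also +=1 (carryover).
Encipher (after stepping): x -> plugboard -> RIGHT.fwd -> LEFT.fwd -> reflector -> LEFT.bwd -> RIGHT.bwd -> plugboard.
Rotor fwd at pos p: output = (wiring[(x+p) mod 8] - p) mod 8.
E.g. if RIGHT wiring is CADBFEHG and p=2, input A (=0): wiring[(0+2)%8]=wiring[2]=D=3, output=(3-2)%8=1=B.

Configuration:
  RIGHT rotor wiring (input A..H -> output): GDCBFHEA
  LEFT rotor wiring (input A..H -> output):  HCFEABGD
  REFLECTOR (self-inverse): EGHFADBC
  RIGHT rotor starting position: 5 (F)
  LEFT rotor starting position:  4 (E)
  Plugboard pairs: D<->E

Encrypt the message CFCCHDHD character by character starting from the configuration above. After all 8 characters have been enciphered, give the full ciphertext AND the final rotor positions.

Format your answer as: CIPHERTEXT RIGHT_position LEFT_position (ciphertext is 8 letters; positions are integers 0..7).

Char 1 ('C'): step: R->6, L=4; C->plug->C->R->A->L->E->refl->A->L'->H->R'->G->plug->G
Char 2 ('F'): step: R->7, L=4; F->plug->F->R->G->L->B->refl->G->L'->F->R'->H->plug->H
Char 3 ('C'): step: R->0, L->5 (L advanced); C->plug->C->R->C->L->G->refl->B->L'->B->R'->D->plug->E
Char 4 ('C'): step: R->1, L=5; C->plug->C->R->A->L->E->refl->A->L'->F->R'->H->plug->H
Char 5 ('H'): step: R->2, L=5; H->plug->H->R->B->L->B->refl->G->L'->C->R'->E->plug->D
Char 6 ('D'): step: R->3, L=5; D->plug->E->R->F->L->A->refl->E->L'->A->R'->G->plug->G
Char 7 ('H'): step: R->4, L=5; H->plug->H->R->F->L->A->refl->E->L'->A->R'->C->plug->C
Char 8 ('D'): step: R->5, L=5; D->plug->E->R->G->L->H->refl->C->L'->D->R'->C->plug->C
Final: ciphertext=GHEHDGCC, RIGHT=5, LEFT=5

Answer: GHEHDGCC 5 5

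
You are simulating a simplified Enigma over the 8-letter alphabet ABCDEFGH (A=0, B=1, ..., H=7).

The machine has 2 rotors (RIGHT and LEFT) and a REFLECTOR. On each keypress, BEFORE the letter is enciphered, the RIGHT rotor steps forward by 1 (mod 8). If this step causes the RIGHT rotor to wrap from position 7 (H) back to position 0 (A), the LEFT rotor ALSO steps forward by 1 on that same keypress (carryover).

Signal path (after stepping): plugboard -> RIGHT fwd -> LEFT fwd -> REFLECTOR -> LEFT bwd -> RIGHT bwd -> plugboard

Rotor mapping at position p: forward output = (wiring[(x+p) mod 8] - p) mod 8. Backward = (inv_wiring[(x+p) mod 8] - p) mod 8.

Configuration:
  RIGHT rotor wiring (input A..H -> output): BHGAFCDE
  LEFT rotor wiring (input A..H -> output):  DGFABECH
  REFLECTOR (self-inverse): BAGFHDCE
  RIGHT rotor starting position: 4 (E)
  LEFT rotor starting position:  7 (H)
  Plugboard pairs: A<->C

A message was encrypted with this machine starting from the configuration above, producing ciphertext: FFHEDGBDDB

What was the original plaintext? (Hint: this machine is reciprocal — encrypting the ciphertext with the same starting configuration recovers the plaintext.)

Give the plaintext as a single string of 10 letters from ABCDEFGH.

Answer: EDABGHDGGD

Derivation:
Char 1 ('F'): step: R->5, L=7; F->plug->F->R->B->L->E->refl->H->L'->C->R'->E->plug->E
Char 2 ('F'): step: R->6, L=7; F->plug->F->R->C->L->H->refl->E->L'->B->R'->D->plug->D
Char 3 ('H'): step: R->7, L=7; H->plug->H->R->E->L->B->refl->A->L'->A->R'->C->plug->A
Char 4 ('E'): step: R->0, L->0 (L advanced); E->plug->E->R->F->L->E->refl->H->L'->H->R'->B->plug->B
Char 5 ('D'): step: R->1, L=0; D->plug->D->R->E->L->B->refl->A->L'->D->R'->G->plug->G
Char 6 ('G'): step: R->2, L=0; G->plug->G->R->H->L->H->refl->E->L'->F->R'->H->plug->H
Char 7 ('B'): step: R->3, L=0; B->plug->B->R->C->L->F->refl->D->L'->A->R'->D->plug->D
Char 8 ('D'): step: R->4, L=0; D->plug->D->R->A->L->D->refl->F->L'->C->R'->G->plug->G
Char 9 ('D'): step: R->5, L=0; D->plug->D->R->E->L->B->refl->A->L'->D->R'->G->plug->G
Char 10 ('B'): step: R->6, L=0; B->plug->B->R->G->L->C->refl->G->L'->B->R'->D->plug->D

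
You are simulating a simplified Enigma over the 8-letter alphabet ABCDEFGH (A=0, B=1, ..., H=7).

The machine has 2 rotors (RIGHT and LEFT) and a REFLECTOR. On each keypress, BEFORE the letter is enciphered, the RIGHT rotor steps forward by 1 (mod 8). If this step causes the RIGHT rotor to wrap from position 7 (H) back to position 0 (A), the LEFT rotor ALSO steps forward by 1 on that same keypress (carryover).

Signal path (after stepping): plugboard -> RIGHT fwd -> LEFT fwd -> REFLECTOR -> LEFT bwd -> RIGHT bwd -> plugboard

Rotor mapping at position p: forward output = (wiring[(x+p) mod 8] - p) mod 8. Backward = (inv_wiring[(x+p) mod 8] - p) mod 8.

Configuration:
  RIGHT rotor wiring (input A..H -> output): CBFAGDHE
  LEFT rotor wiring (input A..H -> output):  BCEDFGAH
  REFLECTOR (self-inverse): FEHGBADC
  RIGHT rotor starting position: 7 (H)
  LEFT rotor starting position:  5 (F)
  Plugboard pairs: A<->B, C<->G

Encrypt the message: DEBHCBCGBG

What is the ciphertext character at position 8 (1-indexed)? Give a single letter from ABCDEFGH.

Char 1 ('D'): step: R->0, L->6 (L advanced); D->plug->D->R->A->L->C->refl->H->L'->G->R'->E->plug->E
Char 2 ('E'): step: R->1, L=6; E->plug->E->R->C->L->D->refl->G->L'->E->R'->B->plug->A
Char 3 ('B'): step: R->2, L=6; B->plug->A->R->D->L->E->refl->B->L'->B->R'->D->plug->D
Char 4 ('H'): step: R->3, L=6; H->plug->H->R->C->L->D->refl->G->L'->E->R'->D->plug->D
Char 5 ('C'): step: R->4, L=6; C->plug->G->R->B->L->B->refl->E->L'->D->R'->C->plug->G
Char 6 ('B'): step: R->5, L=6; B->plug->A->R->G->L->H->refl->C->L'->A->R'->F->plug->F
Char 7 ('C'): step: R->6, L=6; C->plug->G->R->A->L->C->refl->H->L'->G->R'->B->plug->A
Char 8 ('G'): step: R->7, L=6; G->plug->C->R->C->L->D->refl->G->L'->E->R'->G->plug->C

C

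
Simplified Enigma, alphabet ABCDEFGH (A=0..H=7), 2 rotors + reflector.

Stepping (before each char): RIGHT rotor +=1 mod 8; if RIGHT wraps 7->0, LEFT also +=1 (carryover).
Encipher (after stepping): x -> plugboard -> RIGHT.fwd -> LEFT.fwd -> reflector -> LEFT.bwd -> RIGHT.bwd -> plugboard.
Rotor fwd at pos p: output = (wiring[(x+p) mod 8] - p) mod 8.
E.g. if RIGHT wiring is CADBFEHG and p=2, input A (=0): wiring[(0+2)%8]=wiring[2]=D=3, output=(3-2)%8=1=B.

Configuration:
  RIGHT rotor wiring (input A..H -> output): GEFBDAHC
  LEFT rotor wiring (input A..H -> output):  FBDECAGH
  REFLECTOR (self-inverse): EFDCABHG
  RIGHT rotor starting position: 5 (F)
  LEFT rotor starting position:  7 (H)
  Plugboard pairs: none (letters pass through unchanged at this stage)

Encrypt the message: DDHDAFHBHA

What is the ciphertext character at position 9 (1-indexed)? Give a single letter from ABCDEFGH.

Char 1 ('D'): step: R->6, L=7; D->plug->D->R->G->L->B->refl->F->L'->E->R'->B->plug->B
Char 2 ('D'): step: R->7, L=7; D->plug->D->R->G->L->B->refl->F->L'->E->R'->F->plug->F
Char 3 ('H'): step: R->0, L->0 (L advanced); H->plug->H->R->C->L->D->refl->C->L'->E->R'->B->plug->B
Char 4 ('D'): step: R->1, L=0; D->plug->D->R->C->L->D->refl->C->L'->E->R'->B->plug->B
Char 5 ('A'): step: R->2, L=0; A->plug->A->R->D->L->E->refl->A->L'->F->R'->E->plug->E
Char 6 ('F'): step: R->3, L=0; F->plug->F->R->D->L->E->refl->A->L'->F->R'->C->plug->C
Char 7 ('H'): step: R->4, L=0; H->plug->H->R->F->L->A->refl->E->L'->D->R'->C->plug->C
Char 8 ('B'): step: R->5, L=0; B->plug->B->R->C->L->D->refl->C->L'->E->R'->G->plug->G
Char 9 ('H'): step: R->6, L=0; H->plug->H->R->C->L->D->refl->C->L'->E->R'->B->plug->B

B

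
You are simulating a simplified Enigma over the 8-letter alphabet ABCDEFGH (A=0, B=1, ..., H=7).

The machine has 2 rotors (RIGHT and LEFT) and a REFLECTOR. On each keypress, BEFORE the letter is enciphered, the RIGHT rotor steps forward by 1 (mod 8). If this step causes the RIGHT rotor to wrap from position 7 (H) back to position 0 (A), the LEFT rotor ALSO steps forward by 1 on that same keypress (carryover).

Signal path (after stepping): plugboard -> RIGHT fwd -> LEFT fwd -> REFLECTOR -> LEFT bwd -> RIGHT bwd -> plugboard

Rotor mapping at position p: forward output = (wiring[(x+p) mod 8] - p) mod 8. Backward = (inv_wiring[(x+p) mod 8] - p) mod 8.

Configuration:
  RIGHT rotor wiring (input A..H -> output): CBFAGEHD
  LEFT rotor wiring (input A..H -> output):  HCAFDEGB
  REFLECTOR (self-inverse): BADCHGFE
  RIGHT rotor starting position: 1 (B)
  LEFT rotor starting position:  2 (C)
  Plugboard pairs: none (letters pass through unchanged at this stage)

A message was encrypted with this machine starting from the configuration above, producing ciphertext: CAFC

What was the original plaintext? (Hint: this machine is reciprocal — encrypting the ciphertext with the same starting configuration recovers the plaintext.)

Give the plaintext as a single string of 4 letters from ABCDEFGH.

Char 1 ('C'): step: R->2, L=2; C->plug->C->R->E->L->E->refl->H->L'->F->R'->E->plug->E
Char 2 ('A'): step: R->3, L=2; A->plug->A->R->F->L->H->refl->E->L'->E->R'->D->plug->D
Char 3 ('F'): step: R->4, L=2; F->plug->F->R->F->L->H->refl->E->L'->E->R'->H->plug->H
Char 4 ('C'): step: R->5, L=2; C->plug->C->R->G->L->F->refl->G->L'->A->R'->F->plug->F

Answer: EDHF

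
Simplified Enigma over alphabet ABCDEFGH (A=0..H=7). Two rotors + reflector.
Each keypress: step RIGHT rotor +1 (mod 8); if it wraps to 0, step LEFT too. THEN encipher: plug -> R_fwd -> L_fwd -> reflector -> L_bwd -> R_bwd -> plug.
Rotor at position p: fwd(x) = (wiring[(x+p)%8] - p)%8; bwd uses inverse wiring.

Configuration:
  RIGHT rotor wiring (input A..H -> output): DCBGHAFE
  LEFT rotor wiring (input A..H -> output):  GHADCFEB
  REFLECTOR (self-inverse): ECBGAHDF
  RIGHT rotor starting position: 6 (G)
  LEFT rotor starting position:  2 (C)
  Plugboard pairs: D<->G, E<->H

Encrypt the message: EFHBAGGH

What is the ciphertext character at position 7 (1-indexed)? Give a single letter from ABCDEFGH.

Char 1 ('E'): step: R->7, L=2; E->plug->H->R->G->L->E->refl->A->L'->C->R'->D->plug->G
Char 2 ('F'): step: R->0, L->3 (L advanced); F->plug->F->R->A->L->A->refl->E->L'->G->R'->D->plug->G
Char 3 ('H'): step: R->1, L=3; H->plug->E->R->H->L->F->refl->H->L'->B->R'->A->plug->A
Char 4 ('B'): step: R->2, L=3; B->plug->B->R->E->L->G->refl->D->L'->F->R'->C->plug->C
Char 5 ('A'): step: R->3, L=3; A->plug->A->R->D->L->B->refl->C->L'->C->R'->D->plug->G
Char 6 ('G'): step: R->4, L=3; G->plug->D->R->A->L->A->refl->E->L'->G->R'->F->plug->F
Char 7 ('G'): step: R->5, L=3; G->plug->D->R->G->L->E->refl->A->L'->A->R'->B->plug->B

B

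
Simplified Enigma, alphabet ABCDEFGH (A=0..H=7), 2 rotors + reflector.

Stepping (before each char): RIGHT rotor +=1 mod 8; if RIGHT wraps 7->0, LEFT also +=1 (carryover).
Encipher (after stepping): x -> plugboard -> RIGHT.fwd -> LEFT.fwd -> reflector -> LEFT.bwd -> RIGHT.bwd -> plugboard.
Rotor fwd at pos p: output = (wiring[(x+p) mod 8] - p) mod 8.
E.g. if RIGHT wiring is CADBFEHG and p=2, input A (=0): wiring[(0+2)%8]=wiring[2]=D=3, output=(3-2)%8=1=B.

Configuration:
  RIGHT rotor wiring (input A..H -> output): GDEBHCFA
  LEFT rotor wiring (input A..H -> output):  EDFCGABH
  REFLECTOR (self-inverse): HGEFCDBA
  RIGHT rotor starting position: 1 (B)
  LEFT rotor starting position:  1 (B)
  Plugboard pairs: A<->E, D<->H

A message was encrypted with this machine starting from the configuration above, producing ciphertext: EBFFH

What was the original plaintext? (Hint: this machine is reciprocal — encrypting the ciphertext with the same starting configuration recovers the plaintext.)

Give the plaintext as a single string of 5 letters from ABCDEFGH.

Char 1 ('E'): step: R->2, L=1; E->plug->A->R->C->L->B->refl->G->L'->G->R'->F->plug->F
Char 2 ('B'): step: R->3, L=1; B->plug->B->R->E->L->H->refl->A->L'->F->R'->E->plug->A
Char 3 ('F'): step: R->4, L=1; F->plug->F->R->H->L->D->refl->F->L'->D->R'->A->plug->E
Char 4 ('F'): step: R->5, L=1; F->plug->F->R->H->L->D->refl->F->L'->D->R'->C->plug->C
Char 5 ('H'): step: R->6, L=1; H->plug->D->R->F->L->A->refl->H->L'->E->R'->H->plug->D

Answer: FAECD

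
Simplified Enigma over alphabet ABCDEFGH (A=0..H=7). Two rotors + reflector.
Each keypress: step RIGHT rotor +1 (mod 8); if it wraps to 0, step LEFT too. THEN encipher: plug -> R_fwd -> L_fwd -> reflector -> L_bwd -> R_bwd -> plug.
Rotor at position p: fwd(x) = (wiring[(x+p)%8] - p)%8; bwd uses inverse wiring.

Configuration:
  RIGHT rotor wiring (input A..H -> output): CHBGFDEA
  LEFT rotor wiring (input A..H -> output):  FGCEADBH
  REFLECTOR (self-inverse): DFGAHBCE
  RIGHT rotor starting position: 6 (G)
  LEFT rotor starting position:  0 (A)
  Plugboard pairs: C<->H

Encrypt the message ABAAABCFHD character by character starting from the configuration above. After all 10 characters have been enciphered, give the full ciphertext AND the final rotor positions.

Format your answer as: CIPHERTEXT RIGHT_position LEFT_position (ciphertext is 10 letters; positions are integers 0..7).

Answer: DFDHFFGDAC 0 2

Derivation:
Char 1 ('A'): step: R->7, L=0; A->plug->A->R->B->L->G->refl->C->L'->C->R'->D->plug->D
Char 2 ('B'): step: R->0, L->1 (L advanced); B->plug->B->R->H->L->E->refl->H->L'->D->R'->F->plug->F
Char 3 ('A'): step: R->1, L=1; A->plug->A->R->G->L->G->refl->C->L'->E->R'->D->plug->D
Char 4 ('A'): step: R->2, L=1; A->plug->A->R->H->L->E->refl->H->L'->D->R'->C->plug->H
Char 5 ('A'): step: R->3, L=1; A->plug->A->R->D->L->H->refl->E->L'->H->R'->F->plug->F
Char 6 ('B'): step: R->4, L=1; B->plug->B->R->H->L->E->refl->H->L'->D->R'->F->plug->F
Char 7 ('C'): step: R->5, L=1; C->plug->H->R->A->L->F->refl->B->L'->B->R'->G->plug->G
Char 8 ('F'): step: R->6, L=1; F->plug->F->R->A->L->F->refl->B->L'->B->R'->D->plug->D
Char 9 ('H'): step: R->7, L=1; H->plug->C->R->A->L->F->refl->B->L'->B->R'->A->plug->A
Char 10 ('D'): step: R->0, L->2 (L advanced); D->plug->D->R->G->L->D->refl->A->L'->A->R'->H->plug->C
Final: ciphertext=DFDHFFGDAC, RIGHT=0, LEFT=2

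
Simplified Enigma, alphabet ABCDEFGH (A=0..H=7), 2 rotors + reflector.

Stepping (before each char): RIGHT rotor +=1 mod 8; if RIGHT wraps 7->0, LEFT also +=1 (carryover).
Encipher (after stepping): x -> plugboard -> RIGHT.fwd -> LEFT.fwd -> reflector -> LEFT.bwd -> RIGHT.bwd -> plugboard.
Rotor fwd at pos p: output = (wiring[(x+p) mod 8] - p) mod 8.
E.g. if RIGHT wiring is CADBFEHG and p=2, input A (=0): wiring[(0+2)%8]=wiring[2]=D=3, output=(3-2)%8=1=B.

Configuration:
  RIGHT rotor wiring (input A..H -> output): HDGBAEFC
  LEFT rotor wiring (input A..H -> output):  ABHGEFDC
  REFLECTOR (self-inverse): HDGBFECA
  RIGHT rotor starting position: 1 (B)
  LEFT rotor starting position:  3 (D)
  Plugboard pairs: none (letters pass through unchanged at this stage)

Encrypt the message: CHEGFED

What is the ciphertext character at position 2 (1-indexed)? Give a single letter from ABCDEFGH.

Char 1 ('C'): step: R->2, L=3; C->plug->C->R->G->L->G->refl->C->L'->C->R'->D->plug->D
Char 2 ('H'): step: R->3, L=3; H->plug->H->R->D->L->A->refl->H->L'->E->R'->F->plug->F

F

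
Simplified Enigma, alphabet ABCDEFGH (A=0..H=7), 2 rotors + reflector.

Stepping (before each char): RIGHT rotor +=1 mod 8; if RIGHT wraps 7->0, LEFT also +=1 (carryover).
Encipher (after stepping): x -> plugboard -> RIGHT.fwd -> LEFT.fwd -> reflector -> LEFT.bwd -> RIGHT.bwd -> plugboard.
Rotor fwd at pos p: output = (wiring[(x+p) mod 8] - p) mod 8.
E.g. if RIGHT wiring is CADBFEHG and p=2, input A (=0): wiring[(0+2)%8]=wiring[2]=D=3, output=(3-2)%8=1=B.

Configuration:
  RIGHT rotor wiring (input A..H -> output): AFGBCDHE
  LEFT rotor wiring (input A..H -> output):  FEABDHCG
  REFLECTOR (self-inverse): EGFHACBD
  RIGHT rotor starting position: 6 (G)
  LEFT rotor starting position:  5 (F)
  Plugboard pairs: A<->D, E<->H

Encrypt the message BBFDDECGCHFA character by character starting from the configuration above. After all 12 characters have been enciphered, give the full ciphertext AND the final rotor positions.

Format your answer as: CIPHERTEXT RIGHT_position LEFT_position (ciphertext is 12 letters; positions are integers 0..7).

Char 1 ('B'): step: R->7, L=5; B->plug->B->R->B->L->F->refl->C->L'->A->R'->H->plug->E
Char 2 ('B'): step: R->0, L->6 (L advanced); B->plug->B->R->F->L->D->refl->H->L'->C->R'->E->plug->H
Char 3 ('F'): step: R->1, L=6; F->plug->F->R->G->L->F->refl->C->L'->E->R'->A->plug->D
Char 4 ('D'): step: R->2, L=6; D->plug->A->R->E->L->C->refl->F->L'->G->R'->G->plug->G
Char 5 ('D'): step: R->3, L=6; D->plug->A->R->G->L->F->refl->C->L'->E->R'->D->plug->A
Char 6 ('E'): step: R->4, L=6; E->plug->H->R->F->L->D->refl->H->L'->C->R'->G->plug->G
Char 7 ('C'): step: R->5, L=6; C->plug->C->R->H->L->B->refl->G->L'->D->R'->D->plug->A
Char 8 ('G'): step: R->6, L=6; G->plug->G->R->E->L->C->refl->F->L'->G->R'->B->plug->B
Char 9 ('C'): step: R->7, L=6; C->plug->C->R->G->L->F->refl->C->L'->E->R'->G->plug->G
Char 10 ('H'): step: R->0, L->7 (L advanced); H->plug->E->R->C->L->F->refl->C->L'->E->R'->H->plug->E
Char 11 ('F'): step: R->1, L=7; F->plug->F->R->G->L->A->refl->E->L'->F->R'->B->plug->B
Char 12 ('A'): step: R->2, L=7; A->plug->D->R->B->L->G->refl->B->L'->D->R'->H->plug->E
Final: ciphertext=EHDGAGABGEBE, RIGHT=2, LEFT=7

Answer: EHDGAGABGEBE 2 7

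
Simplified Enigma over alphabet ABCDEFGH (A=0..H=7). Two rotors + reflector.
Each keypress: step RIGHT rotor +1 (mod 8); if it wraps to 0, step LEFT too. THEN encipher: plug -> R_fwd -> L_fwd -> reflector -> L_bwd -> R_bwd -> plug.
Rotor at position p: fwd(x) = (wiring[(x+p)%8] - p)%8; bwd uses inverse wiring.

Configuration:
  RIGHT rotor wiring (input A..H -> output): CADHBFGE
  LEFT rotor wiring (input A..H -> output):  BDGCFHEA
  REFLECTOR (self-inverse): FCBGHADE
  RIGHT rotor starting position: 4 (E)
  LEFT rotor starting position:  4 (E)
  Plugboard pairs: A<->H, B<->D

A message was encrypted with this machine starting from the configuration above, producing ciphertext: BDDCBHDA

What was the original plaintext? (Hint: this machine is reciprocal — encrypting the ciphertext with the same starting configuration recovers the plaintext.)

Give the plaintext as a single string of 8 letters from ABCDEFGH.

Char 1 ('B'): step: R->5, L=4; B->plug->D->R->F->L->H->refl->E->L'->D->R'->E->plug->E
Char 2 ('D'): step: R->6, L=4; D->plug->B->R->G->L->C->refl->B->L'->A->R'->A->plug->H
Char 3 ('D'): step: R->7, L=4; D->plug->B->R->D->L->E->refl->H->L'->F->R'->A->plug->H
Char 4 ('C'): step: R->0, L->5 (L advanced); C->plug->C->R->D->L->E->refl->H->L'->B->R'->E->plug->E
Char 5 ('B'): step: R->1, L=5; B->plug->D->R->A->L->C->refl->B->L'->F->R'->F->plug->F
Char 6 ('H'): step: R->2, L=5; H->plug->A->R->B->L->H->refl->E->L'->D->R'->D->plug->B
Char 7 ('D'): step: R->3, L=5; D->plug->B->R->G->L->F->refl->A->L'->H->R'->F->plug->F
Char 8 ('A'): step: R->4, L=5; A->plug->H->R->D->L->E->refl->H->L'->B->R'->B->plug->D

Answer: EHHEFBFD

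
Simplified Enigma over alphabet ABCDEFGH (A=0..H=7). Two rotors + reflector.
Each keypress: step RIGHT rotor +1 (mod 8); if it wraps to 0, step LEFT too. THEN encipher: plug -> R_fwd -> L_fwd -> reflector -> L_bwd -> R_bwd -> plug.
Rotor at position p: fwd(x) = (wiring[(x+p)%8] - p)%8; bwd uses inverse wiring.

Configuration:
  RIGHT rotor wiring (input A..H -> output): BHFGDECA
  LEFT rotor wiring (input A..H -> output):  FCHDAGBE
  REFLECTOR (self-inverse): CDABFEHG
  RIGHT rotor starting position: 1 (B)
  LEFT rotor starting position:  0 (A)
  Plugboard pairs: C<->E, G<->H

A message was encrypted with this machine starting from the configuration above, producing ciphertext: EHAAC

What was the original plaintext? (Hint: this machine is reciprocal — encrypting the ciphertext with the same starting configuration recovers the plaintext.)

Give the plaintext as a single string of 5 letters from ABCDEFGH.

Char 1 ('E'): step: R->2, L=0; E->plug->C->R->B->L->C->refl->A->L'->E->R'->B->plug->B
Char 2 ('H'): step: R->3, L=0; H->plug->G->R->E->L->A->refl->C->L'->B->R'->C->plug->E
Char 3 ('A'): step: R->4, L=0; A->plug->A->R->H->L->E->refl->F->L'->A->R'->B->plug->B
Char 4 ('A'): step: R->5, L=0; A->plug->A->R->H->L->E->refl->F->L'->A->R'->F->plug->F
Char 5 ('C'): step: R->6, L=0; C->plug->E->R->H->L->E->refl->F->L'->A->R'->F->plug->F

Answer: BEBFF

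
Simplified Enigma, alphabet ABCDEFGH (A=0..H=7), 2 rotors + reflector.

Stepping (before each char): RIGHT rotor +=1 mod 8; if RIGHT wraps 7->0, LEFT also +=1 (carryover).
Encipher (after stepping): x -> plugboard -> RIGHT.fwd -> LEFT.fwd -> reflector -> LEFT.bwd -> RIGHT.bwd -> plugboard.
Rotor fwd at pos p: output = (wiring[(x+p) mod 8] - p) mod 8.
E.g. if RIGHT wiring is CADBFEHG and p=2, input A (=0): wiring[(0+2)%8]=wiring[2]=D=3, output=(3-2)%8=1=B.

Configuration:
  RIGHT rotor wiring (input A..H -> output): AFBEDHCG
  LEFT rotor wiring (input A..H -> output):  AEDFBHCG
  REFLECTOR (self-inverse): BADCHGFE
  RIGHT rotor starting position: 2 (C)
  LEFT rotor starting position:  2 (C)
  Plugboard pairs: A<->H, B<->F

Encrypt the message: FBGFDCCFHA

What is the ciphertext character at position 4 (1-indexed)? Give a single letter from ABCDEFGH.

Char 1 ('F'): step: R->3, L=2; F->plug->B->R->A->L->B->refl->A->L'->E->R'->C->plug->C
Char 2 ('B'): step: R->4, L=2; B->plug->F->R->B->L->D->refl->C->L'->H->R'->A->plug->H
Char 3 ('G'): step: R->5, L=2; G->plug->G->R->H->L->C->refl->D->L'->B->R'->C->plug->C
Char 4 ('F'): step: R->6, L=2; F->plug->B->R->A->L->B->refl->A->L'->E->R'->A->plug->H

H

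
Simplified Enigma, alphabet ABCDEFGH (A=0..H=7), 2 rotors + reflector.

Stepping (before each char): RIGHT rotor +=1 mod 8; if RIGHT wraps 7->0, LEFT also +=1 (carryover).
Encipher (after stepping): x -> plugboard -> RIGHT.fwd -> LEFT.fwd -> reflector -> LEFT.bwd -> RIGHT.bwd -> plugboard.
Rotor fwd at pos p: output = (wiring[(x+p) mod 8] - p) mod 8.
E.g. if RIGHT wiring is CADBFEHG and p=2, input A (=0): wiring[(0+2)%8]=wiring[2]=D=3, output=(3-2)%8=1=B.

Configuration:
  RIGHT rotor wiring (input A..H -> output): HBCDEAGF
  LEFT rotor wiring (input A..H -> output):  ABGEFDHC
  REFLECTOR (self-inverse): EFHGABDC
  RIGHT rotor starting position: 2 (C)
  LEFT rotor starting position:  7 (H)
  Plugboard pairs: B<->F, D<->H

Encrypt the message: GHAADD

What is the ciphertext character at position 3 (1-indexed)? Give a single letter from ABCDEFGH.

Char 1 ('G'): step: R->3, L=7; G->plug->G->R->G->L->E->refl->A->L'->H->R'->H->plug->D
Char 2 ('H'): step: R->4, L=7; H->plug->D->R->B->L->B->refl->F->L'->E->R'->B->plug->F
Char 3 ('A'): step: R->5, L=7; A->plug->A->R->D->L->H->refl->C->L'->C->R'->D->plug->H

H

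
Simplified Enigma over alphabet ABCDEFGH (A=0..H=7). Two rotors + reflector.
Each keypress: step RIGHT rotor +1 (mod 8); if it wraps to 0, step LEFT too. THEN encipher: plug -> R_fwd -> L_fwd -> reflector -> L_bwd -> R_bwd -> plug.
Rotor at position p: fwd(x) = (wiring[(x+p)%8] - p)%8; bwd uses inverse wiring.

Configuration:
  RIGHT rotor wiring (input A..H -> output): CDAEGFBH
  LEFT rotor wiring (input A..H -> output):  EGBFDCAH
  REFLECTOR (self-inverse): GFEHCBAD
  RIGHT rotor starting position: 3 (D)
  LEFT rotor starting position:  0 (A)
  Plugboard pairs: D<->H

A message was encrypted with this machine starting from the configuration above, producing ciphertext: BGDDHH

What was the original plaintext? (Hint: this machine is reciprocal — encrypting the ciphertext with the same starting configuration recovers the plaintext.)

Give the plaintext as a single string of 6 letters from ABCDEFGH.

Char 1 ('B'): step: R->4, L=0; B->plug->B->R->B->L->G->refl->A->L'->G->R'->E->plug->E
Char 2 ('G'): step: R->5, L=0; G->plug->G->R->H->L->H->refl->D->L'->E->R'->B->plug->B
Char 3 ('D'): step: R->6, L=0; D->plug->H->R->H->L->H->refl->D->L'->E->R'->C->plug->C
Char 4 ('D'): step: R->7, L=0; D->plug->H->R->C->L->B->refl->F->L'->D->R'->B->plug->B
Char 5 ('H'): step: R->0, L->1 (L advanced); H->plug->D->R->E->L->B->refl->F->L'->A->R'->C->plug->C
Char 6 ('H'): step: R->1, L=1; H->plug->D->R->F->L->H->refl->D->L'->H->R'->B->plug->B

Answer: EBCBCB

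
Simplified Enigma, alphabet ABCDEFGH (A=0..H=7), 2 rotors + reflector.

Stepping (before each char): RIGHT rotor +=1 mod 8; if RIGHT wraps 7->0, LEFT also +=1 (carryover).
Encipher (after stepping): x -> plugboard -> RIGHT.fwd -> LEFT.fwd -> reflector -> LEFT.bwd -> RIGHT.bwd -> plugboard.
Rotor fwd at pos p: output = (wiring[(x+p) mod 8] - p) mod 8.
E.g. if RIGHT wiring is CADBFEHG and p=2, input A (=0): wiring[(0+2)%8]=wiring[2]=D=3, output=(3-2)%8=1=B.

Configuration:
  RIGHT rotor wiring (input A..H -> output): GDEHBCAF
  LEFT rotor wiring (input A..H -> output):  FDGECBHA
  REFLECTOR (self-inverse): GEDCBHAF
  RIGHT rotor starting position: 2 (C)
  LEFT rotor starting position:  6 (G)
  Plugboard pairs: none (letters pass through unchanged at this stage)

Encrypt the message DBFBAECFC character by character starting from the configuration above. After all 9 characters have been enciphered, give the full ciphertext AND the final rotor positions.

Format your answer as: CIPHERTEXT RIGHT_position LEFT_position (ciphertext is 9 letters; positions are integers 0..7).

Char 1 ('D'): step: R->3, L=6; D->plug->D->R->F->L->G->refl->A->L'->E->R'->A->plug->A
Char 2 ('B'): step: R->4, L=6; B->plug->B->R->G->L->E->refl->B->L'->A->R'->G->plug->G
Char 3 ('F'): step: R->5, L=6; F->plug->F->R->H->L->D->refl->C->L'->B->R'->D->plug->D
Char 4 ('B'): step: R->6, L=6; B->plug->B->R->H->L->D->refl->C->L'->B->R'->F->plug->F
Char 5 ('A'): step: R->7, L=6; A->plug->A->R->G->L->E->refl->B->L'->A->R'->E->plug->E
Char 6 ('E'): step: R->0, L->7 (L advanced); E->plug->E->R->B->L->G->refl->A->L'->H->R'->D->plug->D
Char 7 ('C'): step: R->1, L=7; C->plug->C->R->G->L->C->refl->D->L'->F->R'->H->plug->H
Char 8 ('F'): step: R->2, L=7; F->plug->F->R->D->L->H->refl->F->L'->E->R'->G->plug->G
Char 9 ('C'): step: R->3, L=7; C->plug->C->R->H->L->A->refl->G->L'->B->R'->H->plug->H
Final: ciphertext=AGDFEDHGH, RIGHT=3, LEFT=7

Answer: AGDFEDHGH 3 7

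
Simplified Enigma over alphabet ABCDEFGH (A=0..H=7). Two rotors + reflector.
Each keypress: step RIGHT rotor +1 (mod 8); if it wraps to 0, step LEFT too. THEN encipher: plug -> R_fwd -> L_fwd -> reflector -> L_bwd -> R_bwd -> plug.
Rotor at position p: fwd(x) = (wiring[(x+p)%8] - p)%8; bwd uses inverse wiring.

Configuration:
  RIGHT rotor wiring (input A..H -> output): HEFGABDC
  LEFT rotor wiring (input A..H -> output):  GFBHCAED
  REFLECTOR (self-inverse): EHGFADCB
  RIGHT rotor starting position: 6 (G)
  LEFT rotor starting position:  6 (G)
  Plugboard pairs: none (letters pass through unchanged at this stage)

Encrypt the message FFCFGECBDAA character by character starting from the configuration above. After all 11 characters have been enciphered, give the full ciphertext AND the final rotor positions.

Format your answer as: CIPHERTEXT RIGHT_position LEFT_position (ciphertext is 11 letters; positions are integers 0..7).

Answer: HDDBCHEFFFF 1 0

Derivation:
Char 1 ('F'): step: R->7, L=6; F->plug->F->R->B->L->F->refl->D->L'->E->R'->H->plug->H
Char 2 ('F'): step: R->0, L->7 (L advanced); F->plug->F->R->B->L->H->refl->B->L'->G->R'->D->plug->D
Char 3 ('C'): step: R->1, L=7; C->plug->C->R->F->L->D->refl->F->L'->H->R'->D->plug->D
Char 4 ('F'): step: R->2, L=7; F->plug->F->R->A->L->E->refl->A->L'->E->R'->B->plug->B
Char 5 ('G'): step: R->3, L=7; G->plug->G->R->B->L->H->refl->B->L'->G->R'->C->plug->C
Char 6 ('E'): step: R->4, L=7; E->plug->E->R->D->L->C->refl->G->L'->C->R'->H->plug->H
Char 7 ('C'): step: R->5, L=7; C->plug->C->R->F->L->D->refl->F->L'->H->R'->E->plug->E
Char 8 ('B'): step: R->6, L=7; B->plug->B->R->E->L->A->refl->E->L'->A->R'->F->plug->F
Char 9 ('D'): step: R->7, L=7; D->plug->D->R->G->L->B->refl->H->L'->B->R'->F->plug->F
Char 10 ('A'): step: R->0, L->0 (L advanced); A->plug->A->R->H->L->D->refl->F->L'->B->R'->F->plug->F
Char 11 ('A'): step: R->1, L=0; A->plug->A->R->D->L->H->refl->B->L'->C->R'->F->plug->F
Final: ciphertext=HDDBCHEFFFF, RIGHT=1, LEFT=0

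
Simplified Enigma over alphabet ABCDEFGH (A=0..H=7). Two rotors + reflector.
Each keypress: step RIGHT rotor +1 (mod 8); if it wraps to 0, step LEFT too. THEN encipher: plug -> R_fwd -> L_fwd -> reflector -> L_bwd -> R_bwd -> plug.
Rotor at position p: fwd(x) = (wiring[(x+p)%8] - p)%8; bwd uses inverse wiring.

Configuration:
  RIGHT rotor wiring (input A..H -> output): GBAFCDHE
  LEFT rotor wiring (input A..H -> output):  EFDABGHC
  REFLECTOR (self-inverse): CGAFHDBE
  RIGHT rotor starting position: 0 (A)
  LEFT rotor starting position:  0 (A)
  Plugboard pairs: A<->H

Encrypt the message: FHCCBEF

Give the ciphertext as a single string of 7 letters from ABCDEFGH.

Char 1 ('F'): step: R->1, L=0; F->plug->F->R->G->L->H->refl->E->L'->A->R'->A->plug->H
Char 2 ('H'): step: R->2, L=0; H->plug->A->R->G->L->H->refl->E->L'->A->R'->C->plug->C
Char 3 ('C'): step: R->3, L=0; C->plug->C->R->A->L->E->refl->H->L'->G->R'->G->plug->G
Char 4 ('C'): step: R->4, L=0; C->plug->C->R->D->L->A->refl->C->L'->H->R'->B->plug->B
Char 5 ('B'): step: R->5, L=0; B->plug->B->R->C->L->D->refl->F->L'->B->R'->D->plug->D
Char 6 ('E'): step: R->6, L=0; E->plug->E->R->C->L->D->refl->F->L'->B->R'->A->plug->H
Char 7 ('F'): step: R->7, L=0; F->plug->F->R->D->L->A->refl->C->L'->H->R'->B->plug->B

Answer: HCGBDHB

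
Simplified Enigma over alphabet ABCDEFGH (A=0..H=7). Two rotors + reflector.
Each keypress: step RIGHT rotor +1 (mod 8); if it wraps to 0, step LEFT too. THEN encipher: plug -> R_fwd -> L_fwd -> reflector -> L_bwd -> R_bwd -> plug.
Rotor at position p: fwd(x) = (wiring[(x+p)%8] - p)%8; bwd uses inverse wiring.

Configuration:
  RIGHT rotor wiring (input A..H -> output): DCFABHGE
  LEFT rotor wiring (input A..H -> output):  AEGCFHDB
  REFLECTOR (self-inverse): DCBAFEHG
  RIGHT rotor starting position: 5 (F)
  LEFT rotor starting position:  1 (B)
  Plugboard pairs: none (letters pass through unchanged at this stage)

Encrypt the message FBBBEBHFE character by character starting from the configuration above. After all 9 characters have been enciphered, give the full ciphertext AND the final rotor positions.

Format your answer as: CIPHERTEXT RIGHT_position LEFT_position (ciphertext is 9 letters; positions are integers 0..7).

Answer: CHECCAEGD 6 2

Derivation:
Char 1 ('F'): step: R->6, L=1; F->plug->F->R->C->L->B->refl->C->L'->F->R'->C->plug->C
Char 2 ('B'): step: R->7, L=1; B->plug->B->R->E->L->G->refl->H->L'->H->R'->H->plug->H
Char 3 ('B'): step: R->0, L->2 (L advanced); B->plug->B->R->C->L->D->refl->A->L'->B->R'->E->plug->E
Char 4 ('B'): step: R->1, L=2; B->plug->B->R->E->L->B->refl->C->L'->H->R'->C->plug->C
Char 5 ('E'): step: R->2, L=2; E->plug->E->R->E->L->B->refl->C->L'->H->R'->C->plug->C
Char 6 ('B'): step: R->3, L=2; B->plug->B->R->G->L->G->refl->H->L'->F->R'->A->plug->A
Char 7 ('H'): step: R->4, L=2; H->plug->H->R->E->L->B->refl->C->L'->H->R'->E->plug->E
Char 8 ('F'): step: R->5, L=2; F->plug->F->R->A->L->E->refl->F->L'->D->R'->G->plug->G
Char 9 ('E'): step: R->6, L=2; E->plug->E->R->H->L->C->refl->B->L'->E->R'->D->plug->D
Final: ciphertext=CHECCAEGD, RIGHT=6, LEFT=2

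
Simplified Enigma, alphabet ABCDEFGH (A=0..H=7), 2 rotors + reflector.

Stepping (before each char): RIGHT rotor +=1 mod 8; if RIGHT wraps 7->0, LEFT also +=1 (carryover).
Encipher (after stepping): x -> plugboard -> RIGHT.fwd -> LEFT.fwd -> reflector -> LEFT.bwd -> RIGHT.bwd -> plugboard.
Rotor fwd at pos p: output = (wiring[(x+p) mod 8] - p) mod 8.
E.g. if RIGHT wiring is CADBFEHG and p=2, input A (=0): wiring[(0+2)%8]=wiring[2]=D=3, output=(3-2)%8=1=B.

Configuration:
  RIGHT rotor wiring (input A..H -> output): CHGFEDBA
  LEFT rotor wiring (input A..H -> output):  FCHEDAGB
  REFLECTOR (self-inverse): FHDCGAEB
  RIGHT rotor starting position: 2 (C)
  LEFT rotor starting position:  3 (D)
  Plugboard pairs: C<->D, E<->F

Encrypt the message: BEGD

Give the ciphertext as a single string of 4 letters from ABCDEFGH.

Char 1 ('B'): step: R->3, L=3; B->plug->B->R->B->L->A->refl->F->L'->C->R'->A->plug->A
Char 2 ('E'): step: R->4, L=3; E->plug->F->R->D->L->D->refl->C->L'->F->R'->C->plug->D
Char 3 ('G'): step: R->5, L=3; G->plug->G->R->A->L->B->refl->H->L'->G->R'->A->plug->A
Char 4 ('D'): step: R->6, L=3; D->plug->C->R->E->L->G->refl->E->L'->H->R'->F->plug->E

Answer: ADAE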